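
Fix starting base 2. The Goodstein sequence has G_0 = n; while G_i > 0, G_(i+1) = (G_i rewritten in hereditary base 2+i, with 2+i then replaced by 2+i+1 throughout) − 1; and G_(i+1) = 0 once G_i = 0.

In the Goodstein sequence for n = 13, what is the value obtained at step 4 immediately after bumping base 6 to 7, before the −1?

G_0=13  [base 2] 2^(2 + 1) + 2^2 + 1  →[2↦3]→  3^(3 + 1) + 3^3 + 1 = 109  −1 ⇒ G_1=108
G_1=108  [base 3] 3^(3 + 1) + 3^3  →[3↦4]→  4^(4 + 1) + 4^4 = 1280  −1 ⇒ G_2=1279
G_2=1279  [base 4] 4^(4 + 1) + 3·4^3 + 3·4^2 + 3·4 + 3  →[4↦5]→  5^(5 + 1) + 3·5^3 + 3·5^2 + 3·5 + 3 = 16093  −1 ⇒ G_3=16092
G_3=16092  [base 5] 5^(5 + 1) + 3·5^3 + 3·5^2 + 3·5 + 2  →[5↦6]→  6^(6 + 1) + 3·6^3 + 3·6^2 + 3·6 + 2 = 280712  −1 ⇒ G_4=280711
G_4=280711  [base 6] 6^(6 + 1) + 3·6^3 + 3·6^2 + 3·6 + 1  →[6↦7]→  7^(7 + 1) + 3·7^3 + 3·7^2 + 3·7 + 1 = 5765999  −1 ⇒ G_5=5765998

5765999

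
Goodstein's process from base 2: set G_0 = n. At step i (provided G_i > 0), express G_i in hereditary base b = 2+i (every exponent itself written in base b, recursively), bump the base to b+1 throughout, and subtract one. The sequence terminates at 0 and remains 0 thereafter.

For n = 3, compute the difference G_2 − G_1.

0

G_0=3  [base 2] 2 + 1  →[2↦3]→  3 + 1 = 4  −1 ⇒ G_1=3
G_1=3  [base 3] 3  →[3↦4]→  4 = 4  −1 ⇒ G_2=3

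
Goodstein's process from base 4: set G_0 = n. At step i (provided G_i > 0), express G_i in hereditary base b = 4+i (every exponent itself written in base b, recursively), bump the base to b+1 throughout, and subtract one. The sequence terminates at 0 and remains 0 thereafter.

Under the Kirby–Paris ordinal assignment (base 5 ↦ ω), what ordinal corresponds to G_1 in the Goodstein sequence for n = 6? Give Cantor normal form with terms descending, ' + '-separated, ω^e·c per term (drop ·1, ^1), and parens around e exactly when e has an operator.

ω + 1

G_0 = 6. HB_4(6) = 4 + 2. Bump = 7. G_1 = 6.
G_1 = 6. HB_5(6) = 5 + 1. Bump = 7. G_2 = 6.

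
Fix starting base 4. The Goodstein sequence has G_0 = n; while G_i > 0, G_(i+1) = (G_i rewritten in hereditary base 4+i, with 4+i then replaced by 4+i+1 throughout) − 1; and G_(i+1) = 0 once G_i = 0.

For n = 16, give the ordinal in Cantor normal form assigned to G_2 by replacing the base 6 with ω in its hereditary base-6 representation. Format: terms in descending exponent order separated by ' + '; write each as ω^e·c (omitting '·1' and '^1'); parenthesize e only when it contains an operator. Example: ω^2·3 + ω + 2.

ω·4 + 3

base 4: 16 = 4^2; at 5: 5^2 = 25; next = 24
base 5: 24 = 4·5 + 4; at 6: 4·6 + 4 = 28; next = 27
base 6: 27 = 4·6 + 3; at 7: 4·7 + 3 = 31; next = 30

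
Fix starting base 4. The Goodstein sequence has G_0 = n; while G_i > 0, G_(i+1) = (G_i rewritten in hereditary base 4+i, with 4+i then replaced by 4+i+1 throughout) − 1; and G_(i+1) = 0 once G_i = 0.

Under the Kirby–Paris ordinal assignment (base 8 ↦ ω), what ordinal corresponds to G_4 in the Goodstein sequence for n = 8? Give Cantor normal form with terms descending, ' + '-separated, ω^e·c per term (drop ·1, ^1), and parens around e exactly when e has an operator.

ω + 1

i=0: 8 = 2·4 (b=4); 4→5: 2·5 = 10; 10−1 = 9
i=1: 9 = 5 + 4 (b=5); 5→6: 6 + 4 = 10; 10−1 = 9
i=2: 9 = 6 + 3 (b=6); 6→7: 7 + 3 = 10; 10−1 = 9
i=3: 9 = 7 + 2 (b=7); 7→8: 8 + 2 = 10; 10−1 = 9
i=4: 9 = 8 + 1 (b=8); 8→9: 9 + 1 = 10; 10−1 = 9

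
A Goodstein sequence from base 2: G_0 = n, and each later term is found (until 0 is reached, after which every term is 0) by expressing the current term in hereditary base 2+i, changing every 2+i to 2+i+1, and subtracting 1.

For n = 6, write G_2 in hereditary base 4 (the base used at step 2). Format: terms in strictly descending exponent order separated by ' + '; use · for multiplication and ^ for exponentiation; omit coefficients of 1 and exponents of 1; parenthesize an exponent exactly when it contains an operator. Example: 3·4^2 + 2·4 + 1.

base 2: 6 = 2^2 + 2; at 3: 3^3 + 3 = 30; next = 29
base 3: 29 = 3^3 + 2; at 4: 4^4 + 2 = 258; next = 257

4^4 + 1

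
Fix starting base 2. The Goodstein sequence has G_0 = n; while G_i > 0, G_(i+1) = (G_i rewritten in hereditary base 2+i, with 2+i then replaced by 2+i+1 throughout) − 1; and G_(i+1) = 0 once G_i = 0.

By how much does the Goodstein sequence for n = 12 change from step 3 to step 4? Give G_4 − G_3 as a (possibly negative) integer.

264334

G_0=12  [base 2] 2^(2 + 1) + 2^2  →[2↦3]→  3^(3 + 1) + 3^3 = 108  −1 ⇒ G_1=107
G_1=107  [base 3] 3^(3 + 1) + 2·3^2 + 2·3 + 2  →[3↦4]→  4^(4 + 1) + 2·4^2 + 2·4 + 2 = 1066  −1 ⇒ G_2=1065
G_2=1065  [base 4] 4^(4 + 1) + 2·4^2 + 2·4 + 1  →[4↦5]→  5^(5 + 1) + 2·5^2 + 2·5 + 1 = 15686  −1 ⇒ G_3=15685
G_3=15685  [base 5] 5^(5 + 1) + 2·5^2 + 2·5  →[5↦6]→  6^(6 + 1) + 2·6^2 + 2·6 = 280020  −1 ⇒ G_4=280019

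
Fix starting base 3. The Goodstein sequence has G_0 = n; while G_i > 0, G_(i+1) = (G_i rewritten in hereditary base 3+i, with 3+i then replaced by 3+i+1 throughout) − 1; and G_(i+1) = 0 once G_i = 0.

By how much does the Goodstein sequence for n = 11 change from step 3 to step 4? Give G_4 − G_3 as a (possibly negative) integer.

step 0: 11 = 3^2 + 2; sub 4 for 3: 4^2 + 2; = 18; G_1 = 18−1 = 17
step 1: 17 = 4^2 + 1; sub 5 for 4: 5^2 + 1; = 26; G_2 = 26−1 = 25
step 2: 25 = 5^2; sub 6 for 5: 6^2; = 36; G_3 = 36−1 = 35
step 3: 35 = 5·6 + 5; sub 7 for 6: 5·7 + 5; = 40; G_4 = 40−1 = 39

4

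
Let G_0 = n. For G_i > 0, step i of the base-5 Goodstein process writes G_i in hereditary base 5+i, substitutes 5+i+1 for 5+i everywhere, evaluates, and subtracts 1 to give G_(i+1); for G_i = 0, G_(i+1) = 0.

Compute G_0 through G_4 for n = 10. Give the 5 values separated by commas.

step 0: 10 = 2·5; sub 6 for 5: 2·6; = 12; G_1 = 12−1 = 11
step 1: 11 = 6 + 5; sub 7 for 6: 7 + 5; = 12; G_2 = 12−1 = 11
step 2: 11 = 7 + 4; sub 8 for 7: 8 + 4; = 12; G_3 = 12−1 = 11
step 3: 11 = 8 + 3; sub 9 for 8: 9 + 3; = 12; G_4 = 12−1 = 11

10, 11, 11, 11, 11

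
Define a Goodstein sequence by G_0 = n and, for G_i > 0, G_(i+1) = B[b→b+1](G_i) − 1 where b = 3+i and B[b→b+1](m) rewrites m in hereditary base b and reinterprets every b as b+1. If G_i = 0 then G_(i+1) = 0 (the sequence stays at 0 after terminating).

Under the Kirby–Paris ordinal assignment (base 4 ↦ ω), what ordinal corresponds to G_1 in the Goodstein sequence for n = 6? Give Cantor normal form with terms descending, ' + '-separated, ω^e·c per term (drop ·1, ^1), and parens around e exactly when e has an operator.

base 3: 6 = 2·3; at 4: 2·4 = 8; next = 7
base 4: 7 = 4 + 3; at 5: 5 + 3 = 8; next = 7

ω + 3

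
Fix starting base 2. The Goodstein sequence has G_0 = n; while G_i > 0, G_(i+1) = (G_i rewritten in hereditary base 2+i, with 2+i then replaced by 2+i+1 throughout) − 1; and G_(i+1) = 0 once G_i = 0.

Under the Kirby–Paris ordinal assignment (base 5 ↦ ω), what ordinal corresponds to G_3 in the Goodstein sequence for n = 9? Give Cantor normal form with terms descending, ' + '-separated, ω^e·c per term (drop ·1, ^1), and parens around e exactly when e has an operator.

ω^ω·3 + ω^3·3 + ω^2·3 + ω·3 + 2

[0] 9 ≡ 2^(2 + 1) + 1 (base 2). Lift 3: 82. −1: 81.
[1] 81 ≡ 3^(3 + 1) (base 3). Lift 4: 1024. −1: 1023.
[2] 1023 ≡ 3·4^4 + 3·4^3 + 3·4^2 + 3·4 + 3 (base 4). Lift 5: 9843. −1: 9842.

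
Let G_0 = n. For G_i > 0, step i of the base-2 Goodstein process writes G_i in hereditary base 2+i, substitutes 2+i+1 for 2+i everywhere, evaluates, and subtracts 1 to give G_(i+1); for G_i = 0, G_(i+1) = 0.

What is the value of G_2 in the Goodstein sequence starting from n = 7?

259

G_0=7  [base 2] 2^2 + 2 + 1  →[2↦3]→  3^3 + 3 + 1 = 31  −1 ⇒ G_1=30
G_1=30  [base 3] 3^3 + 3  →[3↦4]→  4^4 + 4 = 260  −1 ⇒ G_2=259
G_2=259  [base 4] 4^4 + 3  →[4↦5]→  5^5 + 3 = 3128  −1 ⇒ G_3=3127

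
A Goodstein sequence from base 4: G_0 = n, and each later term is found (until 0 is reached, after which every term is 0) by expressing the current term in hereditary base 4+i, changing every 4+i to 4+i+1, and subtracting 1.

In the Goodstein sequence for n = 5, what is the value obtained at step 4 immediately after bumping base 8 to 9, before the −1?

[0] 5 ≡ 4 + 1 (base 4). Lift 5: 6. −1: 5.
[1] 5 ≡ 5 (base 5). Lift 6: 6. −1: 5.
[2] 5 ≡ 5 (base 6). Lift 7: 5. −1: 4.
[3] 4 ≡ 4 (base 7). Lift 8: 4. −1: 3.
[4] 3 ≡ 3 (base 8). Lift 9: 3. −1: 2.

3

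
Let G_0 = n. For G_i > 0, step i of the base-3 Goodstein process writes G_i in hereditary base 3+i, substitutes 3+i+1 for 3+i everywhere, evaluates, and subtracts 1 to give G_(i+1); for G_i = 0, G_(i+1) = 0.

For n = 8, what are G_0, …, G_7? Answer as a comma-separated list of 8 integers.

step 0: 8 = 2·3 + 2; sub 4 for 3: 2·4 + 2; = 10; G_1 = 10−1 = 9
step 1: 9 = 2·4 + 1; sub 5 for 4: 2·5 + 1; = 11; G_2 = 11−1 = 10
step 2: 10 = 2·5; sub 6 for 5: 2·6; = 12; G_3 = 12−1 = 11
step 3: 11 = 6 + 5; sub 7 for 6: 7 + 5; = 12; G_4 = 12−1 = 11
step 4: 11 = 7 + 4; sub 8 for 7: 8 + 4; = 12; G_5 = 12−1 = 11
step 5: 11 = 8 + 3; sub 9 for 8: 9 + 3; = 12; G_6 = 12−1 = 11
step 6: 11 = 9 + 2; sub 10 for 9: 10 + 2; = 12; G_7 = 12−1 = 11

8, 9, 10, 11, 11, 11, 11, 11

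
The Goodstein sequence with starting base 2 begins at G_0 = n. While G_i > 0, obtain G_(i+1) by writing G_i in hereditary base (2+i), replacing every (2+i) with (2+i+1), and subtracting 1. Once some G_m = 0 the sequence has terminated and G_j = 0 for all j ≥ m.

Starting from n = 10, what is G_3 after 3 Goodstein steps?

15625

(0) 10|_2 = 2^(2 + 1) + 2 ↦ 3^(3 + 1) + 3|_3 = 84 ⇒ 83
(1) 83|_3 = 3^(3 + 1) + 2 ↦ 4^(4 + 1) + 2|_4 = 1026 ⇒ 1025
(2) 1025|_4 = 4^(4 + 1) + 1 ↦ 5^(5 + 1) + 1|_5 = 15626 ⇒ 15625
(3) 15625|_5 = 5^(5 + 1) ↦ 6^(6 + 1)|_6 = 279936 ⇒ 279935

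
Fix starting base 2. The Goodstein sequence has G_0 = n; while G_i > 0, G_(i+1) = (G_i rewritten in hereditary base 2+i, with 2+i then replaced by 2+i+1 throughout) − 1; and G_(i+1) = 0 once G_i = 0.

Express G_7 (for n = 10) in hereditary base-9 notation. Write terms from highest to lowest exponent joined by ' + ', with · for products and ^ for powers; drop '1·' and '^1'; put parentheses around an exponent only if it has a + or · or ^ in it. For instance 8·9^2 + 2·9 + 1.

G_0=10  [base 2] 2^(2 + 1) + 2  →[2↦3]→  3^(3 + 1) + 3 = 84  −1 ⇒ G_1=83
G_1=83  [base 3] 3^(3 + 1) + 2  →[3↦4]→  4^(4 + 1) + 2 = 1026  −1 ⇒ G_2=1025
G_2=1025  [base 4] 4^(4 + 1) + 1  →[4↦5]→  5^(5 + 1) + 1 = 15626  −1 ⇒ G_3=15625
G_3=15625  [base 5] 5^(5 + 1)  →[5↦6]→  6^(6 + 1) = 279936  −1 ⇒ G_4=279935
G_4=279935  [base 6] 5·6^6 + 5·6^5 + 5·6^4 + 5·6^3 + 5·6^2 + 5·6 + 5  →[6↦7]→  5·7^7 + 5·7^5 + 5·7^4 + 5·7^3 + 5·7^2 + 5·7 + 5 = 4215755  −1 ⇒ G_5=4215754
G_5=4215754  [base 7] 5·7^7 + 5·7^5 + 5·7^4 + 5·7^3 + 5·7^2 + 5·7 + 4  →[7↦8]→  5·8^8 + 5·8^5 + 5·8^4 + 5·8^3 + 5·8^2 + 5·8 + 4 = 84073324  −1 ⇒ G_6=84073323
G_6=84073323  [base 8] 5·8^8 + 5·8^5 + 5·8^4 + 5·8^3 + 5·8^2 + 5·8 + 3  →[8↦9]→  5·9^9 + 5·9^5 + 5·9^4 + 5·9^3 + 5·9^2 + 5·9 + 3 = 1937434593  −1 ⇒ G_7=1937434592
G_7=1937434592  [base 9] 5·9^9 + 5·9^5 + 5·9^4 + 5·9^3 + 5·9^2 + 5·9 + 2  →[9↦10]→  5·10^10 + 5·10^5 + 5·10^4 + 5·10^3 + 5·10^2 + 5·10 + 2 = 50000555552  −1 ⇒ G_8=50000555551

5·9^9 + 5·9^5 + 5·9^4 + 5·9^3 + 5·9^2 + 5·9 + 2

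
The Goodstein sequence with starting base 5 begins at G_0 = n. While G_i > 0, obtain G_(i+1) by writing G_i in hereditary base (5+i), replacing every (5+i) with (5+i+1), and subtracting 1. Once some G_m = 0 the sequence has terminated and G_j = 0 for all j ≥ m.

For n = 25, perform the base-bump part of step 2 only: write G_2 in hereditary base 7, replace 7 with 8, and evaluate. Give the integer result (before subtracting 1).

44

25 —HB5→ 5^2 —bump→ 6^2 = 36 —(−1)→ 35
35 —HB6→ 5·6 + 5 —bump→ 5·7 + 5 = 40 —(−1)→ 39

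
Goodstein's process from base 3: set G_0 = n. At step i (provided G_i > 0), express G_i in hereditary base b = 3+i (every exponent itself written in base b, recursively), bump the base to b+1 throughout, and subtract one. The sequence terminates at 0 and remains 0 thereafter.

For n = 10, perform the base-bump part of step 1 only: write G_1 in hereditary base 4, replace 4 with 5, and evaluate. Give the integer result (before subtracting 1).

i=0: 10 = 3^2 + 1 (b=3); 3→4: 4^2 + 1 = 17; 17−1 = 16
i=1: 16 = 4^2 (b=4); 4→5: 5^2 = 25; 25−1 = 24

25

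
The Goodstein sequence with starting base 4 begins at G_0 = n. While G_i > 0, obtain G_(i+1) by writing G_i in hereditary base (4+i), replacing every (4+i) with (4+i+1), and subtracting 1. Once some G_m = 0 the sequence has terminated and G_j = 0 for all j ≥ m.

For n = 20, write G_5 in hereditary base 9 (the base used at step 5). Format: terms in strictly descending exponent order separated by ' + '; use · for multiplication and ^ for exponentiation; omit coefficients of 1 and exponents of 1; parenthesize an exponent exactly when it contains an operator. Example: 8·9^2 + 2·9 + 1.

[0] 20 ≡ 4^2 + 4 (base 4). Lift 5: 30. −1: 29.
[1] 29 ≡ 5^2 + 4 (base 5). Lift 6: 40. −1: 39.
[2] 39 ≡ 6^2 + 3 (base 6). Lift 7: 52. −1: 51.
[3] 51 ≡ 7^2 + 2 (base 7). Lift 8: 66. −1: 65.
[4] 65 ≡ 8^2 + 1 (base 8). Lift 9: 82. −1: 81.
[5] 81 ≡ 9^2 (base 9). Lift 10: 100. −1: 99.

9^2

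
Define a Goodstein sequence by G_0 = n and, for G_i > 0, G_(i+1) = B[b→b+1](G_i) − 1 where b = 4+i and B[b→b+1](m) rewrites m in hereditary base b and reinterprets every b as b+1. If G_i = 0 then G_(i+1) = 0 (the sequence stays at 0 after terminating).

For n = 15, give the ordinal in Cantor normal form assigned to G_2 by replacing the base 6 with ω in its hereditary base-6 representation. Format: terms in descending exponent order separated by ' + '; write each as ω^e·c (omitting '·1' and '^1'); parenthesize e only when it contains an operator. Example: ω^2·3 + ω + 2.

ω·3 + 1

G_0 = 15. HB_4(15) = 3·4 + 3. Bump = 18. G_1 = 17.
G_1 = 17. HB_5(17) = 3·5 + 2. Bump = 20. G_2 = 19.
G_2 = 19. HB_6(19) = 3·6 + 1. Bump = 22. G_3 = 21.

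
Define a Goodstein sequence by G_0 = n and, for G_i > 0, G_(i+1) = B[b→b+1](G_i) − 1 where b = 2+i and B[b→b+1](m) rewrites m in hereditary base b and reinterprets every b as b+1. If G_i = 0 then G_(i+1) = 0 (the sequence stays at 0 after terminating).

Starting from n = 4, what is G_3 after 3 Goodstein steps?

step 0: 4 = 2^2; sub 3 for 2: 3^3; = 27; G_1 = 27−1 = 26
step 1: 26 = 2·3^2 + 2·3 + 2; sub 4 for 3: 2·4^2 + 2·4 + 2; = 42; G_2 = 42−1 = 41
step 2: 41 = 2·4^2 + 2·4 + 1; sub 5 for 4: 2·5^2 + 2·5 + 1; = 61; G_3 = 61−1 = 60
step 3: 60 = 2·5^2 + 2·5; sub 6 for 5: 2·6^2 + 2·6; = 84; G_4 = 84−1 = 83

60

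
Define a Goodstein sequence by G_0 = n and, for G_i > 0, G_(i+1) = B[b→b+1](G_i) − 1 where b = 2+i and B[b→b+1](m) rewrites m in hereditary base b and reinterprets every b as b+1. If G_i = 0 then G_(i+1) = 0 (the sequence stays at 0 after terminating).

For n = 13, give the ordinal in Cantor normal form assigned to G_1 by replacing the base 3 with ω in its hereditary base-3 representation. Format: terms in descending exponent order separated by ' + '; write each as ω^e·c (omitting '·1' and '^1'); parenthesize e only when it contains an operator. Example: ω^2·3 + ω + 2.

i=0: 13 = 2^(2 + 1) + 2^2 + 1 (b=2); 2→3: 3^(3 + 1) + 3^3 + 1 = 109; 109−1 = 108
i=1: 108 = 3^(3 + 1) + 3^3 (b=3); 3→4: 4^(4 + 1) + 4^4 = 1280; 1280−1 = 1279

ω^(ω + 1) + ω^ω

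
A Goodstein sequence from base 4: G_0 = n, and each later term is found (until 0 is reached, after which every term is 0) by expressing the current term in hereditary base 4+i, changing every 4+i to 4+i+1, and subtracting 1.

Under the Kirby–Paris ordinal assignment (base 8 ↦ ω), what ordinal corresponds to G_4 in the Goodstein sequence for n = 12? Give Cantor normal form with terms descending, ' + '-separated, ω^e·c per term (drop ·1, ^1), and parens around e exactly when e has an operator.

ω·2 + 1

base 4: 12 = 3·4; at 5: 3·5 = 15; next = 14
base 5: 14 = 2·5 + 4; at 6: 2·6 + 4 = 16; next = 15
base 6: 15 = 2·6 + 3; at 7: 2·7 + 3 = 17; next = 16
base 7: 16 = 2·7 + 2; at 8: 2·8 + 2 = 18; next = 17
base 8: 17 = 2·8 + 1; at 9: 2·9 + 1 = 19; next = 18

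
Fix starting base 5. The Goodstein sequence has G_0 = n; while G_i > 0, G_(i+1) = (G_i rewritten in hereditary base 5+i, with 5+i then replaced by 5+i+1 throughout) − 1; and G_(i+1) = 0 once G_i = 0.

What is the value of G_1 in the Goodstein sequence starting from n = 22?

25

i=0: 22 = 4·5 + 2 (b=5); 5→6: 4·6 + 2 = 26; 26−1 = 25
i=1: 25 = 4·6 + 1 (b=6); 6→7: 4·7 + 1 = 29; 29−1 = 28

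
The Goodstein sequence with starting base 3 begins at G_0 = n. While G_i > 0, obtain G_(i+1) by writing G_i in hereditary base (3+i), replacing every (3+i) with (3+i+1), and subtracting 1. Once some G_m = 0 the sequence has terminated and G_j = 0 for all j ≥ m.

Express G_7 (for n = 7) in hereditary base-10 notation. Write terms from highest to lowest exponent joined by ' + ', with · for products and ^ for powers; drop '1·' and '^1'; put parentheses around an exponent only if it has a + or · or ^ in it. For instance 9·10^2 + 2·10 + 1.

9

G_0=7  [base 3] 2·3 + 1  →[3↦4]→  2·4 + 1 = 9  −1 ⇒ G_1=8
G_1=8  [base 4] 2·4  →[4↦5]→  2·5 = 10  −1 ⇒ G_2=9
G_2=9  [base 5] 5 + 4  →[5↦6]→  6 + 4 = 10  −1 ⇒ G_3=9
G_3=9  [base 6] 6 + 3  →[6↦7]→  7 + 3 = 10  −1 ⇒ G_4=9
G_4=9  [base 7] 7 + 2  →[7↦8]→  8 + 2 = 10  −1 ⇒ G_5=9
G_5=9  [base 8] 8 + 1  →[8↦9]→  9 + 1 = 10  −1 ⇒ G_6=9
G_6=9  [base 9] 9  →[9↦10]→  10 = 10  −1 ⇒ G_7=9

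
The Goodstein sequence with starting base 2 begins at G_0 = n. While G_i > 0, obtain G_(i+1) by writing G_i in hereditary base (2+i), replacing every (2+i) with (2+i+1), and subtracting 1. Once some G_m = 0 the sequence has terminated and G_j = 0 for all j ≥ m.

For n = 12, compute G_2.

[0] 12 ≡ 2^(2 + 1) + 2^2 (base 2). Lift 3: 108. −1: 107.
[1] 107 ≡ 3^(3 + 1) + 2·3^2 + 2·3 + 2 (base 3). Lift 4: 1066. −1: 1065.
[2] 1065 ≡ 4^(4 + 1) + 2·4^2 + 2·4 + 1 (base 4). Lift 5: 15686. −1: 15685.

1065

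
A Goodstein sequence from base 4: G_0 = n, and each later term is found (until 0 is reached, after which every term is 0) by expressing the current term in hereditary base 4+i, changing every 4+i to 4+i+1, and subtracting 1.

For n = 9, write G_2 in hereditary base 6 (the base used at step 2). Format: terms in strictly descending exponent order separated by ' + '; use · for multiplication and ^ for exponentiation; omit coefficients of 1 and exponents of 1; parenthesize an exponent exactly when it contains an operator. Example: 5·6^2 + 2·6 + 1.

(0) 9|_4 = 2·4 + 1 ↦ 2·5 + 1|_5 = 11 ⇒ 10
(1) 10|_5 = 2·5 ↦ 2·6|_6 = 12 ⇒ 11
(2) 11|_6 = 6 + 5 ↦ 7 + 5|_7 = 12 ⇒ 11

6 + 5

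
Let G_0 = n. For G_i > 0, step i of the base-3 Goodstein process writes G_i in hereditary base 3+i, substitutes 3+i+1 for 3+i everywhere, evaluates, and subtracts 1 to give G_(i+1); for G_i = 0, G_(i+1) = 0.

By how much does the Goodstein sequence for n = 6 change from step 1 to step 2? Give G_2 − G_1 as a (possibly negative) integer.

i=0: 6 = 2·3 (b=3); 3→4: 2·4 = 8; 8−1 = 7
i=1: 7 = 4 + 3 (b=4); 4→5: 5 + 3 = 8; 8−1 = 7

0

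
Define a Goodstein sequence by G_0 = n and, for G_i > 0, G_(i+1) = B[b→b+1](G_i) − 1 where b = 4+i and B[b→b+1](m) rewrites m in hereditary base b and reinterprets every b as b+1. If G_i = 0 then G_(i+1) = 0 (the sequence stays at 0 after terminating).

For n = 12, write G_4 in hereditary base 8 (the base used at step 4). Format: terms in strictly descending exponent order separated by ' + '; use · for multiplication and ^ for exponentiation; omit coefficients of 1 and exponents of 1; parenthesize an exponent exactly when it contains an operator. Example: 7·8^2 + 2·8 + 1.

i=0: 12 = 3·4 (b=4); 4→5: 3·5 = 15; 15−1 = 14
i=1: 14 = 2·5 + 4 (b=5); 5→6: 2·6 + 4 = 16; 16−1 = 15
i=2: 15 = 2·6 + 3 (b=6); 6→7: 2·7 + 3 = 17; 17−1 = 16
i=3: 16 = 2·7 + 2 (b=7); 7→8: 2·8 + 2 = 18; 18−1 = 17
i=4: 17 = 2·8 + 1 (b=8); 8→9: 2·9 + 1 = 19; 19−1 = 18

2·8 + 1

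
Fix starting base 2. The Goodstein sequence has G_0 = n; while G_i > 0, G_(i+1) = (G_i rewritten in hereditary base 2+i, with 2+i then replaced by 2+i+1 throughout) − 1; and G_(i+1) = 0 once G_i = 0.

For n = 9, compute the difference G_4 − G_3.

G_0=9  [base 2] 2^(2 + 1) + 1  →[2↦3]→  3^(3 + 1) + 1 = 82  −1 ⇒ G_1=81
G_1=81  [base 3] 3^(3 + 1)  →[3↦4]→  4^(4 + 1) = 1024  −1 ⇒ G_2=1023
G_2=1023  [base 4] 3·4^4 + 3·4^3 + 3·4^2 + 3·4 + 3  →[4↦5]→  3·5^5 + 3·5^3 + 3·5^2 + 3·5 + 3 = 9843  −1 ⇒ G_3=9842
G_3=9842  [base 5] 3·5^5 + 3·5^3 + 3·5^2 + 3·5 + 2  →[5↦6]→  3·6^6 + 3·6^3 + 3·6^2 + 3·6 + 2 = 140744  −1 ⇒ G_4=140743

130901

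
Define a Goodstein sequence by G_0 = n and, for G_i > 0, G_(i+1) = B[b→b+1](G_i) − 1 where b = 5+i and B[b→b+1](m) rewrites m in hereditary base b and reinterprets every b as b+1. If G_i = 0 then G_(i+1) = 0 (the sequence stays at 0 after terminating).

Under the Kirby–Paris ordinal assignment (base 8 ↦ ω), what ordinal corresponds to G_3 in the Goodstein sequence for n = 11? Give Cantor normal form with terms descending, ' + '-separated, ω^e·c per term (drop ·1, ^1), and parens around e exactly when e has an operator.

ω + 5

11 —HB5→ 2·5 + 1 —bump→ 2·6 + 1 = 13 —(−1)→ 12
12 —HB6→ 2·6 —bump→ 2·7 = 14 —(−1)→ 13
13 —HB7→ 7 + 6 —bump→ 8 + 6 = 14 —(−1)→ 13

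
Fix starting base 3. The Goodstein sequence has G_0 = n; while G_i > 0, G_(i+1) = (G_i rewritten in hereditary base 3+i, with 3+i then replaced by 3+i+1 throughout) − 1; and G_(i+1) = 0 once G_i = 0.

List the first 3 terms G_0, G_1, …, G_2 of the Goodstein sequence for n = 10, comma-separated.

10, 16, 24

10 —HB3→ 3^2 + 1 —bump→ 4^2 + 1 = 17 —(−1)→ 16
16 —HB4→ 4^2 —bump→ 5^2 = 25 —(−1)→ 24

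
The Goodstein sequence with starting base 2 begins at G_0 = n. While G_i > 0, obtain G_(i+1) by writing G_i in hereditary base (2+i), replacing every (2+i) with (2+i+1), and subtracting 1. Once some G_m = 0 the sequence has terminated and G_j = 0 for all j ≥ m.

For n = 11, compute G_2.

1027

G_0 = 11. HB_2(11) = 2^(2 + 1) + 2 + 1. Bump = 85. G_1 = 84.
G_1 = 84. HB_3(84) = 3^(3 + 1) + 3. Bump = 1028. G_2 = 1027.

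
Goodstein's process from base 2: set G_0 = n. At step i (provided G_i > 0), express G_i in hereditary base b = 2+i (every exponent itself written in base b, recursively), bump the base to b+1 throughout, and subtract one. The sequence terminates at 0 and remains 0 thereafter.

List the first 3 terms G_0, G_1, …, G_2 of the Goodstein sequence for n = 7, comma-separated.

7 —HB2→ 2^2 + 2 + 1 —bump→ 3^3 + 3 + 1 = 31 —(−1)→ 30
30 —HB3→ 3^3 + 3 —bump→ 4^4 + 4 = 260 —(−1)→ 259

7, 30, 259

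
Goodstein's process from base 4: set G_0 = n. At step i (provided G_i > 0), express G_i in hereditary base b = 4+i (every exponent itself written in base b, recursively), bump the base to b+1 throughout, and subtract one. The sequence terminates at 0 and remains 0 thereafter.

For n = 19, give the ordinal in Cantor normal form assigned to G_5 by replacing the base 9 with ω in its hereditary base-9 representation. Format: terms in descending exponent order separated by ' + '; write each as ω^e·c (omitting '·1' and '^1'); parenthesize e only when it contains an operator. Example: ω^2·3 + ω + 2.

ω·7 + 6

step 0: 19 = 4^2 + 3; sub 5 for 4: 5^2 + 3; = 28; G_1 = 28−1 = 27
step 1: 27 = 5^2 + 2; sub 6 for 5: 6^2 + 2; = 38; G_2 = 38−1 = 37
step 2: 37 = 6^2 + 1; sub 7 for 6: 7^2 + 1; = 50; G_3 = 50−1 = 49
step 3: 49 = 7^2; sub 8 for 7: 8^2; = 64; G_4 = 64−1 = 63
step 4: 63 = 7·8 + 7; sub 9 for 8: 7·9 + 7; = 70; G_5 = 70−1 = 69
step 5: 69 = 7·9 + 6; sub 10 for 9: 7·10 + 6; = 76; G_6 = 76−1 = 75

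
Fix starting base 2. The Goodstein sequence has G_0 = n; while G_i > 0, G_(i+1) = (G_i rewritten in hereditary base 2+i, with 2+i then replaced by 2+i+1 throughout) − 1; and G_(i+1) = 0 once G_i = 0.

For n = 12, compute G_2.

1065

12 —HB2→ 2^(2 + 1) + 2^2 —bump→ 3^(3 + 1) + 3^3 = 108 —(−1)→ 107
107 —HB3→ 3^(3 + 1) + 2·3^2 + 2·3 + 2 —bump→ 4^(4 + 1) + 2·4^2 + 2·4 + 2 = 1066 —(−1)→ 1065
1065 —HB4→ 4^(4 + 1) + 2·4^2 + 2·4 + 1 —bump→ 5^(5 + 1) + 2·5^2 + 2·5 + 1 = 15686 —(−1)→ 15685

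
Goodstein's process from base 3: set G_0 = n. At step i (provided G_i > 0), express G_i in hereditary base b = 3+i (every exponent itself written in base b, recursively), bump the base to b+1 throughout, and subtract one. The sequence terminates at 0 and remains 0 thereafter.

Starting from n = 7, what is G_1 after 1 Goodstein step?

G_0=7  [base 3] 2·3 + 1  →[3↦4]→  2·4 + 1 = 9  −1 ⇒ G_1=8
G_1=8  [base 4] 2·4  →[4↦5]→  2·5 = 10  −1 ⇒ G_2=9

8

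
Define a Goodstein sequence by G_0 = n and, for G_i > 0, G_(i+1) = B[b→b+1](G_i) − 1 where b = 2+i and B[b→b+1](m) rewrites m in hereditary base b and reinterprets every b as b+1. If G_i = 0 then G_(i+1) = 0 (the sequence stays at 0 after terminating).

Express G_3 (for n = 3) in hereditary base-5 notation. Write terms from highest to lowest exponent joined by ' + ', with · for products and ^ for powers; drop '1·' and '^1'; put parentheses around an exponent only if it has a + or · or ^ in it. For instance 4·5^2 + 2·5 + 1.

[0] 3 ≡ 2 + 1 (base 2). Lift 3: 4. −1: 3.
[1] 3 ≡ 3 (base 3). Lift 4: 4. −1: 3.
[2] 3 ≡ 3 (base 4). Lift 5: 3. −1: 2.
[3] 2 ≡ 2 (base 5). Lift 6: 2. −1: 1.

2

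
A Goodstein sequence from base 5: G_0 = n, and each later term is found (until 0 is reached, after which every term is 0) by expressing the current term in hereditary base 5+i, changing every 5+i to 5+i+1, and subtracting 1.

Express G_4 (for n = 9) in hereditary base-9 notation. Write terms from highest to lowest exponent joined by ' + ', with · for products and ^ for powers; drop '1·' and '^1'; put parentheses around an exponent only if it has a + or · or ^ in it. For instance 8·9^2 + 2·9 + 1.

G_0 = 9. HB_5(9) = 5 + 4. Bump = 10. G_1 = 9.
G_1 = 9. HB_6(9) = 6 + 3. Bump = 10. G_2 = 9.
G_2 = 9. HB_7(9) = 7 + 2. Bump = 10. G_3 = 9.
G_3 = 9. HB_8(9) = 8 + 1. Bump = 10. G_4 = 9.
G_4 = 9. HB_9(9) = 9. Bump = 10. G_5 = 9.

9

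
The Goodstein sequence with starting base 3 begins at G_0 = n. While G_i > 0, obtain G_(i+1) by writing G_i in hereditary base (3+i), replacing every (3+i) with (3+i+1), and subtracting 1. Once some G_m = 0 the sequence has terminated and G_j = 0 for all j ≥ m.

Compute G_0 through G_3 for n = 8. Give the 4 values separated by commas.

8, 9, 10, 11

i=0: 8 = 2·3 + 2 (b=3); 3→4: 2·4 + 2 = 10; 10−1 = 9
i=1: 9 = 2·4 + 1 (b=4); 4→5: 2·5 + 1 = 11; 11−1 = 10
i=2: 10 = 2·5 (b=5); 5→6: 2·6 = 12; 12−1 = 11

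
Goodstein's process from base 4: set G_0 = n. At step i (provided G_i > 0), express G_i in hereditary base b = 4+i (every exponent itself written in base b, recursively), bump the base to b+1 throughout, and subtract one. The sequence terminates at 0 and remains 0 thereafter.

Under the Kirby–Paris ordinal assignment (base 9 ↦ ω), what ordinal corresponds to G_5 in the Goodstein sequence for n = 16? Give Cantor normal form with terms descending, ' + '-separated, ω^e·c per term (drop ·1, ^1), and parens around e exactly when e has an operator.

(0) 16|_4 = 4^2 ↦ 5^2|_5 = 25 ⇒ 24
(1) 24|_5 = 4·5 + 4 ↦ 4·6 + 4|_6 = 28 ⇒ 27
(2) 27|_6 = 4·6 + 3 ↦ 4·7 + 3|_7 = 31 ⇒ 30
(3) 30|_7 = 4·7 + 2 ↦ 4·8 + 2|_8 = 34 ⇒ 33
(4) 33|_8 = 4·8 + 1 ↦ 4·9 + 1|_9 = 37 ⇒ 36
(5) 36|_9 = 4·9 ↦ 4·10|_10 = 40 ⇒ 39

ω·4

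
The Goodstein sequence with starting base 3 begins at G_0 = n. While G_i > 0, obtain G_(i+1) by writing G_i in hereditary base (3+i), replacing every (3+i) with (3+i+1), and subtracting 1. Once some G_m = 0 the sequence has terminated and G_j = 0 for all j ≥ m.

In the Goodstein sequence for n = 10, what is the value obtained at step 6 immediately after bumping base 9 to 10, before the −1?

G_0 = 10. HB_3(10) = 3^2 + 1. Bump = 17. G_1 = 16.
G_1 = 16. HB_4(16) = 4^2. Bump = 25. G_2 = 24.
G_2 = 24. HB_5(24) = 4·5 + 4. Bump = 28. G_3 = 27.
G_3 = 27. HB_6(27) = 4·6 + 3. Bump = 31. G_4 = 30.
G_4 = 30. HB_7(30) = 4·7 + 2. Bump = 34. G_5 = 33.
G_5 = 33. HB_8(33) = 4·8 + 1. Bump = 37. G_6 = 36.
G_6 = 36. HB_9(36) = 4·9. Bump = 40. G_7 = 39.

40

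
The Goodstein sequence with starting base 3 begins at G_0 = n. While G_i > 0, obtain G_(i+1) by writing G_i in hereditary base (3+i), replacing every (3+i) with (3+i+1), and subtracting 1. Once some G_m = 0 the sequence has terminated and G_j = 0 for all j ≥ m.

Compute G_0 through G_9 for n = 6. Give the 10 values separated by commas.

6, 7, 7, 7, 7, 7, 6, 5, 4, 3

(0) 6|_3 = 2·3 ↦ 2·4|_4 = 8 ⇒ 7
(1) 7|_4 = 4 + 3 ↦ 5 + 3|_5 = 8 ⇒ 7
(2) 7|_5 = 5 + 2 ↦ 6 + 2|_6 = 8 ⇒ 7
(3) 7|_6 = 6 + 1 ↦ 7 + 1|_7 = 8 ⇒ 7
(4) 7|_7 = 7 ↦ 8|_8 = 8 ⇒ 7
(5) 7|_8 = 7 ↦ 7|_9 = 7 ⇒ 6
(6) 6|_9 = 6 ↦ 6|_10 = 6 ⇒ 5
(7) 5|_10 = 5 ↦ 5|_11 = 5 ⇒ 4
(8) 4|_11 = 4 ↦ 4|_12 = 4 ⇒ 3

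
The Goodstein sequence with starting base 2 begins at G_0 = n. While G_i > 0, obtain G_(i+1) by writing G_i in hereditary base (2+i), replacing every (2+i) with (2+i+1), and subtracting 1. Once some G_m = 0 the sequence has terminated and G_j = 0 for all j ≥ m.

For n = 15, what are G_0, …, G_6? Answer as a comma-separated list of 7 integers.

i=0: 15 = 2^(2 + 1) + 2^2 + 2 + 1 (b=2); 2→3: 3^(3 + 1) + 3^3 + 3 + 1 = 112; 112−1 = 111
i=1: 111 = 3^(3 + 1) + 3^3 + 3 (b=3); 3→4: 4^(4 + 1) + 4^4 + 4 = 1284; 1284−1 = 1283
i=2: 1283 = 4^(4 + 1) + 4^4 + 3 (b=4); 4→5: 5^(5 + 1) + 5^5 + 3 = 18753; 18753−1 = 18752
i=3: 18752 = 5^(5 + 1) + 5^5 + 2 (b=5); 5→6: 6^(6 + 1) + 6^6 + 2 = 326594; 326594−1 = 326593
i=4: 326593 = 6^(6 + 1) + 6^6 + 1 (b=6); 6→7: 7^(7 + 1) + 7^7 + 1 = 6588345; 6588345−1 = 6588344
i=5: 6588344 = 7^(7 + 1) + 7^7 (b=7); 7→8: 8^(8 + 1) + 8^8 = 150994944; 150994944−1 = 150994943

15, 111, 1283, 18752, 326593, 6588344, 150994943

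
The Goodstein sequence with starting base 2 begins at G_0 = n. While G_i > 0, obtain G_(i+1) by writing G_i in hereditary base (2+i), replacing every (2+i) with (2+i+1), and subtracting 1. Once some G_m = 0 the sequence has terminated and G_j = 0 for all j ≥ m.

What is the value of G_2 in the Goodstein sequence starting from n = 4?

41

i=0: 4 = 2^2 (b=2); 2→3: 3^3 = 27; 27−1 = 26
i=1: 26 = 2·3^2 + 2·3 + 2 (b=3); 3→4: 2·4^2 + 2·4 + 2 = 42; 42−1 = 41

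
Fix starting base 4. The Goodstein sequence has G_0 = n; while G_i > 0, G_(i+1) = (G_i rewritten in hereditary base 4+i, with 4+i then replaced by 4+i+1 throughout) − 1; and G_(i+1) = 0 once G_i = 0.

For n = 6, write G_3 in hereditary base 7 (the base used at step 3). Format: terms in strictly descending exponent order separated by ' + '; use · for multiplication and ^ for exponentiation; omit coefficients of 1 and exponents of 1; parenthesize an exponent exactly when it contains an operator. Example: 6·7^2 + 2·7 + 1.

6

(0) 6|_4 = 4 + 2 ↦ 5 + 2|_5 = 7 ⇒ 6
(1) 6|_5 = 5 + 1 ↦ 6 + 1|_6 = 7 ⇒ 6
(2) 6|_6 = 6 ↦ 7|_7 = 7 ⇒ 6
(3) 6|_7 = 6 ↦ 6|_8 = 6 ⇒ 5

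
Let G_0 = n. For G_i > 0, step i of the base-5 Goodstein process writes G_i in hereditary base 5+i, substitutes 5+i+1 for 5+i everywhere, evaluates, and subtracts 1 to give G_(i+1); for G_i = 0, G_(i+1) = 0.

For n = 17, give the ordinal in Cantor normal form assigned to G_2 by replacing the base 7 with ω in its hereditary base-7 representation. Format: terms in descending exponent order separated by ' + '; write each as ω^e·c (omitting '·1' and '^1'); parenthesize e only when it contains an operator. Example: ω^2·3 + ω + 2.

ω·3

step 0: 17 = 3·5 + 2; sub 6 for 5: 3·6 + 2; = 20; G_1 = 20−1 = 19
step 1: 19 = 3·6 + 1; sub 7 for 6: 3·7 + 1; = 22; G_2 = 22−1 = 21
step 2: 21 = 3·7; sub 8 for 7: 3·8; = 24; G_3 = 24−1 = 23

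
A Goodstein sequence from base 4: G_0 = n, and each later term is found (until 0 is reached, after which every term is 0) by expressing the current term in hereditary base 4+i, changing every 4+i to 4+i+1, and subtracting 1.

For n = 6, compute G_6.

3

6 —HB4→ 4 + 2 —bump→ 5 + 2 = 7 —(−1)→ 6
6 —HB5→ 5 + 1 —bump→ 6 + 1 = 7 —(−1)→ 6
6 —HB6→ 6 —bump→ 7 = 7 —(−1)→ 6
6 —HB7→ 6 —bump→ 6 = 6 —(−1)→ 5
5 —HB8→ 5 —bump→ 5 = 5 —(−1)→ 4
4 —HB9→ 4 —bump→ 4 = 4 —(−1)→ 3
3 —HB10→ 3 —bump→ 3 = 3 —(−1)→ 2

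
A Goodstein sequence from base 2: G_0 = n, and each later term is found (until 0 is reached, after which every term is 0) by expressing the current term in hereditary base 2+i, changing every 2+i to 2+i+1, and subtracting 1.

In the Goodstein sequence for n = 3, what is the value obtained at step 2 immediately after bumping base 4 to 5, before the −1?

3

G_0=3  [base 2] 2 + 1  →[2↦3]→  3 + 1 = 4  −1 ⇒ G_1=3
G_1=3  [base 3] 3  →[3↦4]→  4 = 4  −1 ⇒ G_2=3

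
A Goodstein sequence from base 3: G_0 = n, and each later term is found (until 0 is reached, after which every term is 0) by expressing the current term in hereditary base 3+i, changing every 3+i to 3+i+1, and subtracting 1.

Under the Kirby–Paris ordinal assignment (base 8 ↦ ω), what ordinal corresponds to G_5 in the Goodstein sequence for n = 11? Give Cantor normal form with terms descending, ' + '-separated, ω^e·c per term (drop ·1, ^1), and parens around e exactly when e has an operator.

ω·5 + 3

G_0 = 11. HB_3(11) = 3^2 + 2. Bump = 18. G_1 = 17.
G_1 = 17. HB_4(17) = 4^2 + 1. Bump = 26. G_2 = 25.
G_2 = 25. HB_5(25) = 5^2. Bump = 36. G_3 = 35.
G_3 = 35. HB_6(35) = 5·6 + 5. Bump = 40. G_4 = 39.
G_4 = 39. HB_7(39) = 5·7 + 4. Bump = 44. G_5 = 43.
G_5 = 43. HB_8(43) = 5·8 + 3. Bump = 48. G_6 = 47.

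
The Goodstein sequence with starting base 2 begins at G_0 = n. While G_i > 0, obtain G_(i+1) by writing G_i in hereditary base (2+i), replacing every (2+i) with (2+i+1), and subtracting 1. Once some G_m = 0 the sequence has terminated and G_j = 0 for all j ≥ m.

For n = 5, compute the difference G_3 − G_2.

212

[0] 5 ≡ 2^2 + 1 (base 2). Lift 3: 28. −1: 27.
[1] 27 ≡ 3^3 (base 3). Lift 4: 256. −1: 255.
[2] 255 ≡ 3·4^3 + 3·4^2 + 3·4 + 3 (base 4). Lift 5: 468. −1: 467.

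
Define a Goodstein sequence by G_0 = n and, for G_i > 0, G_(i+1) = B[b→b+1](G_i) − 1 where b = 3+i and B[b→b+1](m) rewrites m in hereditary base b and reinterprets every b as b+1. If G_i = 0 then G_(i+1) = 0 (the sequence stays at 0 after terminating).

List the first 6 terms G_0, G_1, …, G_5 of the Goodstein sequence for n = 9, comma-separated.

G_0=9  [base 3] 3^2  →[3↦4]→  4^2 = 16  −1 ⇒ G_1=15
G_1=15  [base 4] 3·4 + 3  →[4↦5]→  3·5 + 3 = 18  −1 ⇒ G_2=17
G_2=17  [base 5] 3·5 + 2  →[5↦6]→  3·6 + 2 = 20  −1 ⇒ G_3=19
G_3=19  [base 6] 3·6 + 1  →[6↦7]→  3·7 + 1 = 22  −1 ⇒ G_4=21
G_4=21  [base 7] 3·7  →[7↦8]→  3·8 = 24  −1 ⇒ G_5=23

9, 15, 17, 19, 21, 23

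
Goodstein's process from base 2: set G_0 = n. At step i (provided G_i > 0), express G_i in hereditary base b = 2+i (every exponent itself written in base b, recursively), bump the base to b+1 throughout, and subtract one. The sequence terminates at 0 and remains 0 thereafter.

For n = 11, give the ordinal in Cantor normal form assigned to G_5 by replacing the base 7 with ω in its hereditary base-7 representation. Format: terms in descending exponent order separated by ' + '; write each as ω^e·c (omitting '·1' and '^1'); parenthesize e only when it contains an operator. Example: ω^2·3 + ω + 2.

G_0=11  [base 2] 2^(2 + 1) + 2 + 1  →[2↦3]→  3^(3 + 1) + 3 + 1 = 85  −1 ⇒ G_1=84
G_1=84  [base 3] 3^(3 + 1) + 3  →[3↦4]→  4^(4 + 1) + 4 = 1028  −1 ⇒ G_2=1027
G_2=1027  [base 4] 4^(4 + 1) + 3  →[4↦5]→  5^(5 + 1) + 3 = 15628  −1 ⇒ G_3=15627
G_3=15627  [base 5] 5^(5 + 1) + 2  →[5↦6]→  6^(6 + 1) + 2 = 279938  −1 ⇒ G_4=279937
G_4=279937  [base 6] 6^(6 + 1) + 1  →[6↦7]→  7^(7 + 1) + 1 = 5764802  −1 ⇒ G_5=5764801
G_5=5764801  [base 7] 7^(7 + 1)  →[7↦8]→  8^(8 + 1) = 134217728  −1 ⇒ G_6=134217727

ω^(ω + 1)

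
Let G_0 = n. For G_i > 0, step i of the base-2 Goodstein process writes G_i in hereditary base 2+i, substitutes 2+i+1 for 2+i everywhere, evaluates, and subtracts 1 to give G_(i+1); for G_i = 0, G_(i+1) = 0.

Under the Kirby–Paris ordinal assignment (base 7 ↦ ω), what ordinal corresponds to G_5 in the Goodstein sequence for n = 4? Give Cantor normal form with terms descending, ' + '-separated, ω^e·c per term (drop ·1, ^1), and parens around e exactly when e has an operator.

ω^2·2 + ω + 4

[0] 4 ≡ 2^2 (base 2). Lift 3: 27. −1: 26.
[1] 26 ≡ 2·3^2 + 2·3 + 2 (base 3). Lift 4: 42. −1: 41.
[2] 41 ≡ 2·4^2 + 2·4 + 1 (base 4). Lift 5: 61. −1: 60.
[3] 60 ≡ 2·5^2 + 2·5 (base 5). Lift 6: 84. −1: 83.
[4] 83 ≡ 2·6^2 + 6 + 5 (base 6). Lift 7: 110. −1: 109.
[5] 109 ≡ 2·7^2 + 7 + 4 (base 7). Lift 8: 140. −1: 139.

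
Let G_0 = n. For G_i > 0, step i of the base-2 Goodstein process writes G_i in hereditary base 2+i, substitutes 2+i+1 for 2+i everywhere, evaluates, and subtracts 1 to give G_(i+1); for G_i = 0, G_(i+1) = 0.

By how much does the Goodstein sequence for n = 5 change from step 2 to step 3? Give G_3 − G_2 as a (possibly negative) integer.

212

i=0: 5 = 2^2 + 1 (b=2); 2→3: 3^3 + 1 = 28; 28−1 = 27
i=1: 27 = 3^3 (b=3); 3→4: 4^4 = 256; 256−1 = 255
i=2: 255 = 3·4^3 + 3·4^2 + 3·4 + 3 (b=4); 4→5: 3·5^3 + 3·5^2 + 3·5 + 3 = 468; 468−1 = 467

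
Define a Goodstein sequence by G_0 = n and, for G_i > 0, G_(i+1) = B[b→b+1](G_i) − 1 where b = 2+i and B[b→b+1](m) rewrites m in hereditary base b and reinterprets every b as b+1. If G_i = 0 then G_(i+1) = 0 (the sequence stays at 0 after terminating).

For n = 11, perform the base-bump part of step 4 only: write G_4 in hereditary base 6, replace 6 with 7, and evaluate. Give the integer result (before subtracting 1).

5764802

[0] 11 ≡ 2^(2 + 1) + 2 + 1 (base 2). Lift 3: 85. −1: 84.
[1] 84 ≡ 3^(3 + 1) + 3 (base 3). Lift 4: 1028. −1: 1027.
[2] 1027 ≡ 4^(4 + 1) + 3 (base 4). Lift 5: 15628. −1: 15627.
[3] 15627 ≡ 5^(5 + 1) + 2 (base 5). Lift 6: 279938. −1: 279937.
[4] 279937 ≡ 6^(6 + 1) + 1 (base 6). Lift 7: 5764802. −1: 5764801.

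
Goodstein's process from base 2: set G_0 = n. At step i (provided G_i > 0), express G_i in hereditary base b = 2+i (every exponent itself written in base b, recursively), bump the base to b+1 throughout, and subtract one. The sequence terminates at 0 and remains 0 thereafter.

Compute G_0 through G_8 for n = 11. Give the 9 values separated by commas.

11, 84, 1027, 15627, 279937, 5764801, 134217727, 2749609302, 70077777775

[0] 11 ≡ 2^(2 + 1) + 2 + 1 (base 2). Lift 3: 85. −1: 84.
[1] 84 ≡ 3^(3 + 1) + 3 (base 3). Lift 4: 1028. −1: 1027.
[2] 1027 ≡ 4^(4 + 1) + 3 (base 4). Lift 5: 15628. −1: 15627.
[3] 15627 ≡ 5^(5 + 1) + 2 (base 5). Lift 6: 279938. −1: 279937.
[4] 279937 ≡ 6^(6 + 1) + 1 (base 6). Lift 7: 5764802. −1: 5764801.
[5] 5764801 ≡ 7^(7 + 1) (base 7). Lift 8: 134217728. −1: 134217727.
[6] 134217727 ≡ 7·8^8 + 7·8^7 + 7·8^6 + 7·8^5 + 7·8^4 + 7·8^3 + 7·8^2 + 7·8 + 7 (base 8). Lift 9: 2749609303. −1: 2749609302.
[7] 2749609302 ≡ 7·9^9 + 7·9^7 + 7·9^6 + 7·9^5 + 7·9^4 + 7·9^3 + 7·9^2 + 7·9 + 6 (base 9). Lift 10: 70077777776. −1: 70077777775.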